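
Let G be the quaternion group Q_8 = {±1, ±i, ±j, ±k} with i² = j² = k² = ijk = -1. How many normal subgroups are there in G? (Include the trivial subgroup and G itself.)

6

G has 6 subgroups. Checking conjugation-invariance by order — order 1: 1/1 normal; order 2: 1/1 normal; order 4: 3/3 normal; order 8: 1/1 normal.
Total normal subgroups: 6.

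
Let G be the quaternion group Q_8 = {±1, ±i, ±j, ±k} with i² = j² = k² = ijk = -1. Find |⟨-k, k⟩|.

4

|⟨-k⟩| = 4 and |⟨k⟩| = 4, so |H| is a multiple of lcm(4, 4) = 4 and divides |G| = 8.
Closing under the operation: H = {1, -1, k, -k}, so |H| = 4.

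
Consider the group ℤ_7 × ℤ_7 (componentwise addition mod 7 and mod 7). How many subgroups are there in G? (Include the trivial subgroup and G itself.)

|G| = 49, so by Lagrange every subgroup order divides 49. Divisors: 1, 7, 49.
Subgroups by order — order 1: 1; order 7: 8; order 49: 1.
Total: 1 + 8 + 1 = 10.

10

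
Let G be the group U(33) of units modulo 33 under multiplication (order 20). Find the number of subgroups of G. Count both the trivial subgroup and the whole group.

10

|G| = 20, so by Lagrange every subgroup order divides 20. Divisors: 1, 2, 4, 5, 10, 20.
Subgroups by order — order 1: 1; order 2: 3; order 4: 1; order 5: 1; order 10: 3; order 20: 1.
Total: 1 + 3 + 1 + 1 + 3 + 1 = 10.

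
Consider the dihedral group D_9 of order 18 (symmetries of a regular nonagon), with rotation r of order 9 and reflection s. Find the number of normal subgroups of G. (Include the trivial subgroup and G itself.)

G has 16 subgroups. Checking conjugation-invariance by order — order 1: 1/1 normal; order 2: 0/9 normal; order 3: 1/1 normal; order 6: 0/3 normal; order 9: 1/1 normal; order 18: 1/1 normal.
Total normal subgroups: 4.

4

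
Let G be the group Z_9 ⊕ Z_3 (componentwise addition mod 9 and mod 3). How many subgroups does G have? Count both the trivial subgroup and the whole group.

|G| = 27, so by Lagrange every subgroup order divides 27. Divisors: 1, 3, 9, 27.
Subgroups by order — order 1: 1; order 3: 4; order 9: 4; order 27: 1.
Total: 1 + 4 + 4 + 1 = 10.

10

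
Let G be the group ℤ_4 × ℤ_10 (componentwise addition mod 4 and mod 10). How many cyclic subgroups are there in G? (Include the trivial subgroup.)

A cyclic subgroup of order d is generated by each of its φ(d) elements of order d, so the cyclic subgroups of order d number (#elements of order d)/φ(d).
Cyclic subgroups by order — order 1: 1; order 2: 3; order 4: 2; order 5: 1; order 10: 3; order 20: 2.
Total: 12.

12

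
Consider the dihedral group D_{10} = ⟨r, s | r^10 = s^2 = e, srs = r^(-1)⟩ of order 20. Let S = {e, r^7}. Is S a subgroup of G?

r^7 ∈ S but its inverse r^3 ∉ S, so S is not a subgroup.

No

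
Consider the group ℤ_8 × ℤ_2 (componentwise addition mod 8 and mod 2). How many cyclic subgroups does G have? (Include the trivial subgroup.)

Group the elements of G by the cyclic subgroup they generate; each cyclic subgroup of order d accounts for φ(d) elements.
Cyclic subgroups by order — order 1: 1; order 2: 3; order 4: 2; order 8: 2.
Total: 8.

8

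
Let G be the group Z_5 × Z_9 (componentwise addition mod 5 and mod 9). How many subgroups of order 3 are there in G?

|G| = 45 and 3 | 45, so subgroups of order 3 are possible by Lagrange.
The subgroups of order 3 are: {(0,0), (0,3), (0,6)}.
So G has 1 subgroup of order 3.

1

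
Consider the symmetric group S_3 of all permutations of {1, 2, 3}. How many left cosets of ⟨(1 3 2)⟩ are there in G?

2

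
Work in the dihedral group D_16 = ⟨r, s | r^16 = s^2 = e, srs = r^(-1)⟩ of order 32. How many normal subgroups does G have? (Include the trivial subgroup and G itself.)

8

G has 36 subgroups. Checking conjugation-invariance by order — order 1: 1/1 normal; order 2: 1/17 normal; order 4: 1/9 normal; order 8: 1/5 normal; order 16: 3/3 normal; order 32: 1/1 normal.
Total normal subgroups: 8.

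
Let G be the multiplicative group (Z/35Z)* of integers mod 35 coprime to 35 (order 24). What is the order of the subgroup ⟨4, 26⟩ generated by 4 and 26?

12

|⟨4⟩| = 6 and |⟨26⟩| = 6, so |H| is a multiple of lcm(6, 6) = 6 and divides |G| = 24.
Closing under the operation: H = {1, 4, 6, 9, 11, 16, 19, 24, 26, 29, 31, 34}, so |H| = 12.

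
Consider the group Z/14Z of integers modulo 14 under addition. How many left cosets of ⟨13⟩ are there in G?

1

|⟨13⟩| = 14 and |G| = 14.
By Lagrange, [G : H] = |G|/|H| = 14/14 = 1.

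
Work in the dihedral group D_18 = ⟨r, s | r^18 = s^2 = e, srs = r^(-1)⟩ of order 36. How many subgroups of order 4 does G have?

9

|G| = 36 and 4 | 36, so subgroups of order 4 are possible by Lagrange.
The subgroups of order 4 are: {e, r^9, rs, r^10s}; {e, r^9, r^2s, r^11s}; {e, r^9, r^3s, r^12s}; {e, r^9, r^4s, r^13s}; … (9 in all).
So G has 9 subgroups of order 4.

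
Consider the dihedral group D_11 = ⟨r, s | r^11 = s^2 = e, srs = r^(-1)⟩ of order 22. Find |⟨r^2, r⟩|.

11

|⟨r^2⟩| = 11 and |⟨r⟩| = 11, so |H| is a multiple of lcm(11, 11) = 11 and divides |G| = 22.
Closing under the operation: H = {e, r, r^2, r^3, r^4, r^5, r^6, r^7, r^8, r^9, r^10}, so |H| = 11.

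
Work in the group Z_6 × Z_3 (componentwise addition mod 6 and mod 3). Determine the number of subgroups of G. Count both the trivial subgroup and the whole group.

|G| = 18, so by Lagrange every subgroup order divides 18. Divisors: 1, 2, 3, 6, 9, 18.
Subgroups by order — order 1: 1; order 2: 1; order 3: 4; order 6: 4; order 9: 1; order 18: 1.
Total: 1 + 1 + 4 + 4 + 1 + 1 = 12.

12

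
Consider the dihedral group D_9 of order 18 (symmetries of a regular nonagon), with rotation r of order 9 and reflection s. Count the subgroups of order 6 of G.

|G| = 18 and 6 | 18, so subgroups of order 6 are possible by Lagrange.
The subgroups of order 6 are: {e, r^3, r^6, r^2s, r^5s, r^8s}; {e, r^3, r^6, s, r^3s, r^6s}; {e, r^3, r^6, rs, r^4s, r^7s}.
So G has 3 subgroups of order 6.

3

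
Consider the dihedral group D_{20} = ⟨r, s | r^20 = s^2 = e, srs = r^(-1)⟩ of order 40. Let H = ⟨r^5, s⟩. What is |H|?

8

|⟨r^5⟩| = 4 and |⟨s⟩| = 2, so |H| is a multiple of lcm(4, 2) = 4 and divides |G| = 40.
Closing under the operation: H = {e, r^5, r^10, r^15, s, r^5s, r^10s, r^15s}, so |H| = 8.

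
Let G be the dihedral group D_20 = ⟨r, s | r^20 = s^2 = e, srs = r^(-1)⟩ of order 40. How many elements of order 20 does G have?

The elements of order 20 are: r, r^3, r^7, r^9, r^11, r^13, r^17, r^19.
That's 8.

8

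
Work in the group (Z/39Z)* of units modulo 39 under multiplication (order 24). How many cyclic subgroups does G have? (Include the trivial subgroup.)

12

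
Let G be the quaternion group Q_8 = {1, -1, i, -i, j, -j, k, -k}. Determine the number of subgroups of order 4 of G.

3

|G| = 8 and 4 | 8, so subgroups of order 4 are possible by Lagrange.
The subgroups of order 4 are: {1, -1, i, -i}; {1, -1, j, -j}; {1, -1, k, -k}.
So G has 3 subgroups of order 4.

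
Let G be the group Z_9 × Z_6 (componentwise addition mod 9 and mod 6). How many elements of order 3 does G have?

8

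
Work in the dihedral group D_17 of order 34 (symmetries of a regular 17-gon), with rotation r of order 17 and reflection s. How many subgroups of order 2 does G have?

17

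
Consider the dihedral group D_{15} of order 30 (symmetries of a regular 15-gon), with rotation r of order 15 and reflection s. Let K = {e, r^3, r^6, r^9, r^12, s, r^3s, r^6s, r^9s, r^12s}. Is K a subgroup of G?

Yes

|K| = 10 divides |G| = 30, consistent with Lagrange.
K contains the identity, every element's inverse is in K, and K is closed under ·: it is a subgroup.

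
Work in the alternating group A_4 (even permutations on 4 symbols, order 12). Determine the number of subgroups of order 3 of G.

|G| = 12 and 3 | 12, so subgroups of order 3 are possible by Lagrange.
The subgroups of order 3 are: {e, (1 2 3), (1 3 2)}; {e, (1 2 4), (1 4 2)}; {e, (1 3 4), (1 4 3)}; {e, (2 3 4), (2 4 3)}.
So G has 4 subgroups of order 3.

4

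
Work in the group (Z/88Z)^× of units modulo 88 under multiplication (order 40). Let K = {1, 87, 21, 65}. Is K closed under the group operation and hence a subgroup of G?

Closure fails: 65 · 21 = 45 ∉ K. So K is not a subgroup.

No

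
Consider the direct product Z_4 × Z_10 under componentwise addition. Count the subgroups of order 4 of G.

|G| = 40 and 4 | 40, so subgroups of order 4 are possible by Lagrange.
The subgroups of order 4 are: {(0,0), (0,5), (2,0), (2,5)}; {(0,0), (1,0), (2,0), (3,0)}; {(0,0), (1,5), (2,0), (3,5)}.
So G has 3 subgroups of order 4.

3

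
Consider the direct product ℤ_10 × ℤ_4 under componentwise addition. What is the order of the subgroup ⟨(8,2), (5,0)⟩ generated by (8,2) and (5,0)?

|⟨(8,2)⟩| = 10 and |⟨(5,0)⟩| = 2, so |H| is a multiple of lcm(10, 2) = 10 and divides |G| = 40.
Closing under the operation: H = {(0,0), (0,2), (1,0), (1,2), (2,0), (2,2), (3,0), (3,2), (4,0), (4,2), (5,0), (5,2), (6,0), (6,2), (7,0), (7,2), (8,0), (8,2), (9,0), (9,2)}, so |H| = 20.

20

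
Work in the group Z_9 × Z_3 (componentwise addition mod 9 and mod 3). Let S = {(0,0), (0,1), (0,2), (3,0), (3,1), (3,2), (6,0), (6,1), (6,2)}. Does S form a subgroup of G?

Yes

|S| = 9 divides |G| = 27, consistent with Lagrange.
S contains the identity, every element's inverse is in S, and S is closed under +: it is a subgroup.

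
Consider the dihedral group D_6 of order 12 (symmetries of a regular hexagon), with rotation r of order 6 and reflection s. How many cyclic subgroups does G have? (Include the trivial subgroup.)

A cyclic subgroup of order d is generated by each of its φ(d) elements of order d, so the cyclic subgroups of order d number (#elements of order d)/φ(d).
Cyclic subgroups by order — order 1: 1; order 2: 7; order 3: 1; order 6: 1.
Total: 10.

10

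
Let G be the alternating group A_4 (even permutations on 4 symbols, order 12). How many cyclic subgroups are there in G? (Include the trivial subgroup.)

8

A cyclic subgroup of order d is generated by each of its φ(d) elements of order d, so the cyclic subgroups of order d number (#elements of order d)/φ(d).
Cyclic subgroups by order — order 1: 1; order 2: 3; order 3: 4.
Total: 8.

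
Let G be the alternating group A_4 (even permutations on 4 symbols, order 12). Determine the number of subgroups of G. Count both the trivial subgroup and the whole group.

10

|G| = 12, so by Lagrange every subgroup order divides 12. Divisors: 1, 2, 3, 4, 6, 12.
Subgroups by order — order 1: 1; order 2: 3; order 3: 4; order 4: 1; order 6: 0; order 12: 1.
Total: 1 + 3 + 4 + 1 + 0 + 1 = 10.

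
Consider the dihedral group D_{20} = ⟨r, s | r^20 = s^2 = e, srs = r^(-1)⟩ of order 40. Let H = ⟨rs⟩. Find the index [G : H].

20

|⟨rs⟩| = 2 and |G| = 40.
By Lagrange, [G : H] = |G|/|H| = 40/2 = 20.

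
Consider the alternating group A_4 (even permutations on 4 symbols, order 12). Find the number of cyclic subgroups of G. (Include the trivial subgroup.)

8

A cyclic subgroup of order d is generated by each of its φ(d) elements of order d, so the cyclic subgroups of order d number (#elements of order d)/φ(d).
Cyclic subgroups by order — order 1: 1; order 2: 3; order 3: 4.
Total: 8.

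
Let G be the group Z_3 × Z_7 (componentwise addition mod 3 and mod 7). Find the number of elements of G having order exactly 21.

12

An element (a,b) has order lcm(ord(a), ord(b)); count pairs with lcm equal to 21.
Enumerating gives 12 such elements.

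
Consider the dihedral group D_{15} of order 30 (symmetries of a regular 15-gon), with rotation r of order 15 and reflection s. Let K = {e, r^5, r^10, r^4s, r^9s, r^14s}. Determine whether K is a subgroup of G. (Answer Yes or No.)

Yes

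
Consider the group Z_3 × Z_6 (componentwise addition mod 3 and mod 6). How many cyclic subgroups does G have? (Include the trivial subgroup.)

10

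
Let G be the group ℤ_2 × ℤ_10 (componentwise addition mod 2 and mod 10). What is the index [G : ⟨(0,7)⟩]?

|⟨(0,7)⟩| = 10 and |G| = 20.
By Lagrange, [G : H] = |G|/|H| = 20/10 = 2.

2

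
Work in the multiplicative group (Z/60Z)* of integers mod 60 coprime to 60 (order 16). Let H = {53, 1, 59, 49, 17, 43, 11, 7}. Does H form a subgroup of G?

Yes

|H| = 8 divides |G| = 16, consistent with Lagrange.
H contains the identity, every element's inverse is in H, and H is closed under ·: it is a subgroup.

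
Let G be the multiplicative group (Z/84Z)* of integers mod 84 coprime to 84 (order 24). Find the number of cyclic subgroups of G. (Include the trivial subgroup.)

Group the elements of G by the cyclic subgroup they generate; each cyclic subgroup of order d accounts for φ(d) elements.
Cyclic subgroups by order — order 1: 1; order 2: 7; order 3: 1; order 6: 7.
Total: 16.

16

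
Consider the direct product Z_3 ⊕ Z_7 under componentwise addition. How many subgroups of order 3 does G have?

1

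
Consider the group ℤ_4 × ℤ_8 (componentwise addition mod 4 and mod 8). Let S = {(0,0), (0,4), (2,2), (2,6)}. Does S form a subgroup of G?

Yes

|S| = 4 divides |G| = 32, consistent with Lagrange.
S contains the identity, every element's inverse is in S, and S is closed under +: it is a subgroup.
In fact S = ⟨(2,6)⟩.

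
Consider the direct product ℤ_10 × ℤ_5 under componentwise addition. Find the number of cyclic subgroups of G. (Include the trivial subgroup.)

A cyclic subgroup of order d is generated by each of its φ(d) elements of order d, so the cyclic subgroups of order d number (#elements of order d)/φ(d).
Cyclic subgroups by order — order 1: 1; order 2: 1; order 5: 6; order 10: 6.
Total: 14.

14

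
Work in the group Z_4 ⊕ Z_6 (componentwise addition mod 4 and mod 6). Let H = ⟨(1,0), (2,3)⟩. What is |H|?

|⟨(1,0)⟩| = 4 and |⟨(2,3)⟩| = 2, so |H| is a multiple of lcm(4, 2) = 4 and divides |G| = 24.
Closing under the operation: H = {(0,0), (0,3), (1,0), (1,3), (2,0), (2,3), (3,0), (3,3)}, so |H| = 8.

8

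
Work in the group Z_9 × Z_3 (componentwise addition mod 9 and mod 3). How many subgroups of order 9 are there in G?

|G| = 27 and 9 | 27, so subgroups of order 9 are possible by Lagrange.
The subgroups of order 9 are: {(0,0), (0,1), (0,2), (3,0), (3,1), (3,2), (6,0), (6,1), (6,2)}; {(0,0), (1,0), (2,0), (3,0), (4,0), (5,0), (6,0), (7,0), (8,0)}; {(0,0), (1,1), (2,2), (3,0), (4,1), (5,2), (6,0), (7,1), (8,2)}; {(0,0), (1,2), (2,1), (3,0), (4,2), (5,1), (6,0), (7,2), (8,1)}.
So G has 4 subgroups of order 9.

4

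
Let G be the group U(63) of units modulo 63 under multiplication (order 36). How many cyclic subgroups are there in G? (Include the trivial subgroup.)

20

A cyclic subgroup of order d is generated by each of its φ(d) elements of order d, so the cyclic subgroups of order d number (#elements of order d)/φ(d).
Cyclic subgroups by order — order 1: 1; order 2: 3; order 3: 4; order 6: 12.
Total: 20.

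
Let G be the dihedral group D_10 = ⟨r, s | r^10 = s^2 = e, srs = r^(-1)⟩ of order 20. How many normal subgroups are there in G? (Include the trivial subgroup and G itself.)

G has 22 subgroups. Checking conjugation-invariance by order — order 1: 1/1 normal; order 2: 1/11 normal; order 4: 0/5 normal; order 5: 1/1 normal; order 10: 3/3 normal; order 20: 1/1 normal.
Total normal subgroups: 7.

7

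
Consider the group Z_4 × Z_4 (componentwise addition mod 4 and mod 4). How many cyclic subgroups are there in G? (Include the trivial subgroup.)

10

A cyclic subgroup of order d is generated by each of its φ(d) elements of order d, so the cyclic subgroups of order d number (#elements of order d)/φ(d).
Cyclic subgroups by order — order 1: 1; order 2: 3; order 4: 6.
Total: 10.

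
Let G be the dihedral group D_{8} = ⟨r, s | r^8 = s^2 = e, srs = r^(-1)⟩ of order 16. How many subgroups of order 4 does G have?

|G| = 16 and 4 | 16, so subgroups of order 4 are possible by Lagrange.
The subgroups of order 4 are: {e, r^2, r^4, r^6}; {e, r^4, r^2s, r^6s}; {e, r^4, r^3s, r^7s}; {e, r^4, s, r^4s}; … (5 in all).
So G has 5 subgroups of order 4.

5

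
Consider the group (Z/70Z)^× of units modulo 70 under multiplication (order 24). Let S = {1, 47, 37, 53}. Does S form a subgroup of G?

No

47 ∈ S but its inverse 3 ∉ S, so S is not a subgroup.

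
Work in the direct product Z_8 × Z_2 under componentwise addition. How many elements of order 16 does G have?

0

An element (a,b) has order lcm(ord(a), ord(b)); count pairs with lcm equal to 16.
Enumerating gives 0 such elements.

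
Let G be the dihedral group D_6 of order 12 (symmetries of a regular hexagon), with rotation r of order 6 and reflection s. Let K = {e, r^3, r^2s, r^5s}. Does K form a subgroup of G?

|K| = 4 divides |G| = 12, consistent with Lagrange.
K contains the identity, every element's inverse is in K, and K is closed under ·: it is a subgroup.

Yes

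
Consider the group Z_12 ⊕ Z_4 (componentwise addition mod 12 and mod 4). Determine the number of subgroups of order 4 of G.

7

|G| = 48 and 4 | 48, so subgroups of order 4 are possible by Lagrange.
The subgroups of order 4 are: {(0,0), (0,1), (0,2), (0,3)}; {(0,0), (0,2), (6,0), (6,2)}; {(0,0), (0,2), (6,1), (6,3)}; {(0,0), (3,0), (6,0), (9,0)}; … (7 in all).
So G has 7 subgroups of order 4.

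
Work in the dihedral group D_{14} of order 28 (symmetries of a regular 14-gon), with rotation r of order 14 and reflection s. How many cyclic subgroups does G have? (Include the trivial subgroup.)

Each element a generates a cyclic subgroup ⟨a⟩; distinct elements may generate the same one (a cyclic group of order d has φ(d) generators).
Cyclic subgroups by order — order 1: 1; order 2: 15; order 7: 1; order 14: 1.
Total: 18.

18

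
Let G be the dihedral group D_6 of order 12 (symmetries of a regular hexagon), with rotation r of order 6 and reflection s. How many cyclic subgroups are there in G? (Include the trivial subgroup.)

10

A cyclic subgroup of order d is generated by each of its φ(d) elements of order d, so the cyclic subgroups of order d number (#elements of order d)/φ(d).
Cyclic subgroups by order — order 1: 1; order 2: 7; order 3: 1; order 6: 1.
Total: 10.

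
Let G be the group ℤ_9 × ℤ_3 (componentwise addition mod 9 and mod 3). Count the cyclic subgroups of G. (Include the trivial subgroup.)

8

A cyclic subgroup of order d is generated by each of its φ(d) elements of order d, so the cyclic subgroups of order d number (#elements of order d)/φ(d).
Cyclic subgroups by order — order 1: 1; order 3: 4; order 9: 3.
Total: 8.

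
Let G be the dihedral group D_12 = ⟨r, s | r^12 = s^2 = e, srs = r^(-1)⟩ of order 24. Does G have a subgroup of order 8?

Yes

8 | 24. A subgroup of order 8 is {e, r^3, r^6, r^9, rs, r^4s, r^7s, r^10s}.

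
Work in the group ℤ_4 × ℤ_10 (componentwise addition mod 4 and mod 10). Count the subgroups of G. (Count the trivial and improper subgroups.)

16

|G| = 40, so by Lagrange every subgroup order divides 40. Divisors: 1, 2, 4, 5, 8, 10, 20, 40.
Subgroups by order — order 1: 1; order 2: 3; order 4: 3; order 5: 1; order 8: 1; order 10: 3; order 20: 3; order 40: 1.
Total: 1 + 3 + 3 + 1 + 1 + 3 + 3 + 1 = 16.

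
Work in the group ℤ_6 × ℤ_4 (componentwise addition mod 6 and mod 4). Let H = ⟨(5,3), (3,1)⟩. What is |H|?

12

|⟨(5,3)⟩| = 12 and |⟨(3,1)⟩| = 4, so |H| is a multiple of lcm(12, 4) = 12 and divides |G| = 24.
Closing under the operation: H = {(0,0), (0,2), (1,1), (1,3), (2,0), (2,2), (3,1), (3,3), (4,0), (4,2), (5,1), (5,3)}, so |H| = 12.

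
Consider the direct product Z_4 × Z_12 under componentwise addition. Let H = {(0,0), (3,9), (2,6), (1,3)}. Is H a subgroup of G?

Yes

|H| = 4 divides |G| = 48, consistent with Lagrange.
H contains the identity, every element's inverse is in H, and H is closed under +: it is a subgroup.
In fact H = ⟨(3,9)⟩.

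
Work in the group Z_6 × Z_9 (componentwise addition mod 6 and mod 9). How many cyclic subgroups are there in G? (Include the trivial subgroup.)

16

Each element a generates a cyclic subgroup ⟨a⟩; distinct elements may generate the same one (a cyclic group of order d has φ(d) generators).
Cyclic subgroups by order — order 1: 1; order 2: 1; order 3: 4; order 6: 4; order 9: 3; order 18: 3.
Total: 16.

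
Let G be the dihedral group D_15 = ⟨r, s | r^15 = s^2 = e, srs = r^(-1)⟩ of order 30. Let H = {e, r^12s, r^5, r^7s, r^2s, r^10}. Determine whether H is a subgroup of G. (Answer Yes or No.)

Yes

|H| = 6 divides |G| = 30, consistent with Lagrange.
H contains the identity, every element's inverse is in H, and H is closed under ·: it is a subgroup.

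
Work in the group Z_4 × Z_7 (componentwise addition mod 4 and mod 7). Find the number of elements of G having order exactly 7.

6

An element (a,b) has order lcm(ord(a), ord(b)); count pairs with lcm equal to 7.
Enumerating gives 6 such elements.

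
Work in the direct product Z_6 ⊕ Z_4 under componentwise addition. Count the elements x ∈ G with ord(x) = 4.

4

An element (a,b) has order lcm(ord(a), ord(b)); count pairs with lcm equal to 4.
Enumerating gives 4 such elements.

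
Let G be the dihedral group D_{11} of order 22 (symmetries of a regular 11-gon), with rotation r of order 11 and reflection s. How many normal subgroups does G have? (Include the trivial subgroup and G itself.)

3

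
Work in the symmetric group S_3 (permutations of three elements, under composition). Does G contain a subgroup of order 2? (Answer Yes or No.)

Yes

2 | 6. A subgroup of order 2 is {e, (1 2)}.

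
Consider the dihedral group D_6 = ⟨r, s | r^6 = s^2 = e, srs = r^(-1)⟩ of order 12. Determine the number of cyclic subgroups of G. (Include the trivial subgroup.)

10

Group the elements of G by the cyclic subgroup they generate; each cyclic subgroup of order d accounts for φ(d) elements.
Cyclic subgroups by order — order 1: 1; order 2: 7; order 3: 1; order 6: 1.
Total: 10.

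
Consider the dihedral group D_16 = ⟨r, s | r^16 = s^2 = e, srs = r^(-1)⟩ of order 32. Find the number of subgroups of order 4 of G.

9

|G| = 32 and 4 | 32, so subgroups of order 4 are possible by Lagrange.
The subgroups of order 4 are: {e, r^8, r^2s, r^10s}; {e, r^8, r^3s, r^11s}; {e, r^4, r^8, r^12}; {e, r^8, r^4s, r^12s}; … (9 in all).
So G has 9 subgroups of order 4.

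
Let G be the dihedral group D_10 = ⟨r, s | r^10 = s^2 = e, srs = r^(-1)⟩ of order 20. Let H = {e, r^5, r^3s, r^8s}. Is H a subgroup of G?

|H| = 4 divides |G| = 20, consistent with Lagrange.
H contains the identity, every element's inverse is in H, and H is closed under ·: it is a subgroup.

Yes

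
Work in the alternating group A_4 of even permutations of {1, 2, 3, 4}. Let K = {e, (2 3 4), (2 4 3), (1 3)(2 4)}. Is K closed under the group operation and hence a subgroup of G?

No

Closure fails: (2 4 3) ∘ (1 3)(2 4) = (1 2 3) ∉ K. So K is not a subgroup.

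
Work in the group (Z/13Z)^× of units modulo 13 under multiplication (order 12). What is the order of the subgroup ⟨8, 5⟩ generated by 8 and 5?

4

|⟨8⟩| = 4 and |⟨5⟩| = 4, so |H| is a multiple of lcm(4, 4) = 4 and divides |G| = 12.
Closing under the operation: H = {1, 5, 8, 12}, so |H| = 4.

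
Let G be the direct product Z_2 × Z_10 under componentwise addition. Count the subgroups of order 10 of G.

|G| = 20 and 10 | 20, so subgroups of order 10 are possible by Lagrange.
The subgroups of order 10 are: {(0,0), (0,1), (0,2), (0,3), (0,4), (0,5), (0,6), (0,7), (0,8), (0,9)}; {(0,0), (0,2), (0,4), (0,6), (0,8), (1,0), (1,2), (1,4), (1,6), (1,8)}; {(0,0), (0,2), (0,4), (0,6), (0,8), (1,1), (1,3), (1,5), (1,7), (1,9)}.
So G has 3 subgroups of order 10.

3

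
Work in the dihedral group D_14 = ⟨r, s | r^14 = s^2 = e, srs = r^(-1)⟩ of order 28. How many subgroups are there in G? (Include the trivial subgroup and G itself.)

|G| = 28, so by Lagrange every subgroup order divides 28. Divisors: 1, 2, 4, 7, 14, 28.
Subgroups by order — order 1: 1; order 2: 15; order 4: 7; order 7: 1; order 14: 3; order 28: 1.
Total: 1 + 15 + 7 + 1 + 3 + 1 = 28.

28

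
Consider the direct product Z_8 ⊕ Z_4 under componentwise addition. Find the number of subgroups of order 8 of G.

7

|G| = 32 and 8 | 32, so subgroups of order 8 are possible by Lagrange.
The subgroups of order 8 are: {(0,0), (0,1), (0,2), (0,3), (4,0), (4,1), (4,2), (4,3)}; {(0,0), (0,2), (2,0), (2,2), (4,0), (4,2), (6,0), (6,2)}; {(0,0), (0,2), (2,1), (2,3), (4,0), (4,2), (6,1), (6,3)}; {(0,0), (1,0), (2,0), (3,0), (4,0), (5,0), (6,0), (7,0)}; … (7 in all).
So G has 7 subgroups of order 8.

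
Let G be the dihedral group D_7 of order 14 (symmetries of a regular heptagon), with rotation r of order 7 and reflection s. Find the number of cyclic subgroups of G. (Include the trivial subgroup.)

Each element a generates a cyclic subgroup ⟨a⟩; distinct elements may generate the same one (a cyclic group of order d has φ(d) generators).
Cyclic subgroups by order — order 1: 1; order 2: 7; order 7: 1.
Total: 9.

9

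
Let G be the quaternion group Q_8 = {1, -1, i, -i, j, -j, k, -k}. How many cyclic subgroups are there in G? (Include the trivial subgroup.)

5

A cyclic subgroup of order d is generated by each of its φ(d) elements of order d, so the cyclic subgroups of order d number (#elements of order d)/φ(d).
Cyclic subgroups by order — order 1: 1; order 2: 1; order 4: 3.
Total: 5.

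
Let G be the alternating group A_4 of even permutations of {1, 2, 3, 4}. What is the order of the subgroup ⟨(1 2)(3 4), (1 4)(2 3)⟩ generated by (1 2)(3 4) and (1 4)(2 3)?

4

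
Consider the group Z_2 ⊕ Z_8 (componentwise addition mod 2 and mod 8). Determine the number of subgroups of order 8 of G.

3

|G| = 16 and 8 | 16, so subgroups of order 8 are possible by Lagrange.
The subgroups of order 8 are: {(0,0), (0,1), (0,2), (0,3), (0,4), (0,5), (0,6), (0,7)}; {(0,0), (0,2), (0,4), (0,6), (1,0), (1,2), (1,4), (1,6)}; {(0,0), (0,2), (0,4), (0,6), (1,1), (1,3), (1,5), (1,7)}.
So G has 3 subgroups of order 8.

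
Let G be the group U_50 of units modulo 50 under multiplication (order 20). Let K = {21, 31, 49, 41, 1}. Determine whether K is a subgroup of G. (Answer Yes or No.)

41 ∈ K but its inverse 11 ∉ K, so K is not a subgroup.

No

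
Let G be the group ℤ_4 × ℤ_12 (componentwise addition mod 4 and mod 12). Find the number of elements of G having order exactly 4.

12

An element (a,b) has order lcm(ord(a), ord(b)); count pairs with lcm equal to 4.
Enumerating gives 12 such elements.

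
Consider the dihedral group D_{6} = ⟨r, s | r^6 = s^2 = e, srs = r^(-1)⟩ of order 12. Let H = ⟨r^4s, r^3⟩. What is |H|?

|⟨r^4s⟩| = 2 and |⟨r^3⟩| = 2, so |H| is a multiple of lcm(2, 2) = 2 and divides |G| = 12.
Closing under the operation: H = {e, r^3, rs, r^4s}, so |H| = 4.

4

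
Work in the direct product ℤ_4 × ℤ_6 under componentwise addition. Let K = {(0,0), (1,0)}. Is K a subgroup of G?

(1,0) ∈ K but its inverse (3,0) ∉ K, so K is not a subgroup.

No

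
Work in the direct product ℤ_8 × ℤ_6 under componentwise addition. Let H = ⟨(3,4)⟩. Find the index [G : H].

2

|⟨(3,4)⟩| = 24 and |G| = 48.
By Lagrange, [G : H] = |G|/|H| = 48/24 = 2.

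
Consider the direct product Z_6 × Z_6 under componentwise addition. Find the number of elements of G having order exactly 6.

An element (a,b) has order lcm(ord(a), ord(b)); count pairs with lcm equal to 6.
Enumerating gives 24 such elements.

24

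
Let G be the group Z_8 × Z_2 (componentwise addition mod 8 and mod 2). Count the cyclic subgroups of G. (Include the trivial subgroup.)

A cyclic subgroup of order d is generated by each of its φ(d) elements of order d, so the cyclic subgroups of order d number (#elements of order d)/φ(d).
Cyclic subgroups by order — order 1: 1; order 2: 3; order 4: 2; order 8: 2.
Total: 8.

8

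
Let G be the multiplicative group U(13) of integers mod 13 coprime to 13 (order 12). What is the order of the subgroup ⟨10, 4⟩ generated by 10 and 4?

|⟨10⟩| = 6 and |⟨4⟩| = 6, so |H| is a multiple of lcm(6, 6) = 6 and divides |G| = 12.
Closing under the operation: H = {1, 3, 4, 9, 10, 12}, so |H| = 6.

6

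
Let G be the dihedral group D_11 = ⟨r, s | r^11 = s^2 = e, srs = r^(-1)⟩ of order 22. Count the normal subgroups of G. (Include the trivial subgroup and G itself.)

3

G has 14 subgroups. Checking conjugation-invariance by order — order 1: 1/1 normal; order 2: 0/11 normal; order 11: 1/1 normal; order 22: 1/1 normal.
Total normal subgroups: 3.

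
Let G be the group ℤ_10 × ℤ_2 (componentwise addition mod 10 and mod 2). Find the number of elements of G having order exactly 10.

12

An element (a,b) has order lcm(ord(a), ord(b)); count pairs with lcm equal to 10.
Enumerating gives 12 such elements.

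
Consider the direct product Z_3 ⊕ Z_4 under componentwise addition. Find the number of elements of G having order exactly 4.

2

An element (a,b) has order lcm(ord(a), ord(b)); count pairs with lcm equal to 4.
Enumerating gives 2 such elements.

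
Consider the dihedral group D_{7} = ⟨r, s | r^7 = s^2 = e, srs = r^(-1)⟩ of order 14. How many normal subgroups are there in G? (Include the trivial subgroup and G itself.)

G has 10 subgroups. Checking conjugation-invariance by order — order 1: 1/1 normal; order 2: 0/7 normal; order 7: 1/1 normal; order 14: 1/1 normal.
Total normal subgroups: 3.

3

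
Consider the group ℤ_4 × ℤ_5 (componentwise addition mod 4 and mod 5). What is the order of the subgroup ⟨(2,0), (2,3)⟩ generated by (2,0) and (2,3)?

10

|⟨(2,0)⟩| = 2 and |⟨(2,3)⟩| = 10, so |H| is a multiple of lcm(2, 10) = 10 and divides |G| = 20.
Closing under the operation: H = {(0,0), (0,1), (0,2), (0,3), (0,4), (2,0), (2,1), (2,2), (2,3), (2,4)}, so |H| = 10.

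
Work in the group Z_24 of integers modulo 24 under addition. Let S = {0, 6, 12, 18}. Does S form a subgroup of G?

Yes

|S| = 4 divides |G| = 24, consistent with Lagrange.
S contains the identity, every element's inverse is in S, and S is closed under +: it is a subgroup.
In fact S = ⟨18⟩.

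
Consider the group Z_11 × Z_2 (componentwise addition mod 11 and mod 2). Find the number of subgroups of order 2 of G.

|G| = 22 and 2 | 22, so subgroups of order 2 are possible by Lagrange.
The subgroups of order 2 are: {(0,0), (0,1)}.
So G has 1 subgroup of order 2.

1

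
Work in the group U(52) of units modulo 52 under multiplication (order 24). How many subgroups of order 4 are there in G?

|G| = 24 and 4 | 24, so subgroups of order 4 are possible by Lagrange.
The subgroups of order 4 are: {1, 5, 21, 25}; {1, 25, 27, 51}; {1, 25, 31, 47}.
So G has 3 subgroups of order 4.

3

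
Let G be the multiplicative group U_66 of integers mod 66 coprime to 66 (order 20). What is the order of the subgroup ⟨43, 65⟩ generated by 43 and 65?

4

|⟨43⟩| = 2 and |⟨65⟩| = 2, so |H| is a multiple of lcm(2, 2) = 2 and divides |G| = 20.
Closing under the operation: H = {1, 23, 43, 65}, so |H| = 4.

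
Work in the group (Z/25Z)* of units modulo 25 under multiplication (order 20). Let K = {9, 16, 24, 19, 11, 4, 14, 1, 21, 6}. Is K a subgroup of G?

Yes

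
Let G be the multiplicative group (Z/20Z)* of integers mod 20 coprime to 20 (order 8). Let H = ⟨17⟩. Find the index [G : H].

2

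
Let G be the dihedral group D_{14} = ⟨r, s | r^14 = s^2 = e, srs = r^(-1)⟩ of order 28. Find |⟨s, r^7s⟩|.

4

|⟨s⟩| = 2 and |⟨r^7s⟩| = 2, so |H| is a multiple of lcm(2, 2) = 2 and divides |G| = 28.
Closing under the operation: H = {e, r^7, s, r^7s}, so |H| = 4.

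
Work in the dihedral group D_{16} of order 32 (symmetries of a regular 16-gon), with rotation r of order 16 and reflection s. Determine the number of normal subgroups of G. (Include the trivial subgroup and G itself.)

G has 36 subgroups. Checking conjugation-invariance by order — order 1: 1/1 normal; order 2: 1/17 normal; order 4: 1/9 normal; order 8: 1/5 normal; order 16: 3/3 normal; order 32: 1/1 normal.
Total normal subgroups: 8.

8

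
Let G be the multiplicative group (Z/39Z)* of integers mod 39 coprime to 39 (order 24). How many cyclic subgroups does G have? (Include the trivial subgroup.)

Each element a generates a cyclic subgroup ⟨a⟩; distinct elements may generate the same one (a cyclic group of order d has φ(d) generators).
Cyclic subgroups by order — order 1: 1; order 2: 3; order 3: 1; order 4: 2; order 6: 3; order 12: 2.
Total: 12.

12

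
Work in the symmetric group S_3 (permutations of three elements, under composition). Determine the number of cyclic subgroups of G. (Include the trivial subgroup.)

5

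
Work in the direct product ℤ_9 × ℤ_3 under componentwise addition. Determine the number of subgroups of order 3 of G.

|G| = 27 and 3 | 27, so subgroups of order 3 are possible by Lagrange.
The subgroups of order 3 are: {(0,0), (0,1), (0,2)}; {(0,0), (3,0), (6,0)}; {(0,0), (3,1), (6,2)}; {(0,0), (3,2), (6,1)}.
So G has 4 subgroups of order 3.

4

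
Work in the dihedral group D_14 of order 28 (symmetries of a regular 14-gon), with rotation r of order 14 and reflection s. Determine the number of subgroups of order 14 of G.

|G| = 28 and 14 | 28, so subgroups of order 14 are possible by Lagrange.
The subgroups of order 14 are: {e, r, r^2, r^3, r^4, r^5, r^6, r^7, r^8, r^9, r^10, r^11, r^12, r^13}; {e, r^2, r^4, r^6, r^8, r^10, r^12, s, r^2s, r^4s, r^6s, r^8s, r^10s, r^12s}; {e, r^2, r^4, r^6, r^8, r^10, r^12, rs, r^3s, r^5s, r^7s, r^9s, r^11s, r^13s}.
So G has 3 subgroups of order 14.

3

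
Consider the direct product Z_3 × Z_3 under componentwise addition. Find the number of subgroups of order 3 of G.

|G| = 9 and 3 | 9, so subgroups of order 3 are possible by Lagrange.
The subgroups of order 3 are: {(0,0), (0,1), (0,2)}; {(0,0), (1,0), (2,0)}; {(0,0), (1,1), (2,2)}; {(0,0), (1,2), (2,1)}.
So G has 4 subgroups of order 3.

4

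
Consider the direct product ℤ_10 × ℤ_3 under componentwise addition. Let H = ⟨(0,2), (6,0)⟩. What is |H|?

|⟨(0,2)⟩| = 3 and |⟨(6,0)⟩| = 5, so |H| is a multiple of lcm(3, 5) = 15 and divides |G| = 30.
Closing under the operation: H = {(0,0), (0,1), (0,2), (2,0), (2,1), (2,2), (4,0), (4,1), (4,2), (6,0), (6,1), (6,2), (8,0), (8,1), (8,2)}, so |H| = 15.

15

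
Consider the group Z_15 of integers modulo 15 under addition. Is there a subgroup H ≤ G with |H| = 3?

Yes

3 | 15. A subgroup of order 3 is {0, 5, 10}.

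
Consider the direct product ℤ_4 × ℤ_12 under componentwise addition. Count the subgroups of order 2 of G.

3

|G| = 48 and 2 | 48, so subgroups of order 2 are possible by Lagrange.
The subgroups of order 2 are: {(0,0), (0,6)}; {(0,0), (2,0)}; {(0,0), (2,6)}.
So G has 3 subgroups of order 2.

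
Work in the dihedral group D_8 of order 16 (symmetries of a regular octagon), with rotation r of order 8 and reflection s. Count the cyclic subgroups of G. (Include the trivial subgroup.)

12

A cyclic subgroup of order d is generated by each of its φ(d) elements of order d, so the cyclic subgroups of order d number (#elements of order d)/φ(d).
Cyclic subgroups by order — order 1: 1; order 2: 9; order 4: 1; order 8: 1.
Total: 12.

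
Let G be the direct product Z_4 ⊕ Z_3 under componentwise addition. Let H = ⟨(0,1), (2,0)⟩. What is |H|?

|⟨(0,1)⟩| = 3 and |⟨(2,0)⟩| = 2, so |H| is a multiple of lcm(3, 2) = 6 and divides |G| = 12.
Closing under the operation: H = {(0,0), (0,1), (0,2), (2,0), (2,1), (2,2)}, so |H| = 6.

6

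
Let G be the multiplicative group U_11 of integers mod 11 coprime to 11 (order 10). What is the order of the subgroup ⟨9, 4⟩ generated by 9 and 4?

5

|⟨9⟩| = 5 and |⟨4⟩| = 5, so |H| is a multiple of lcm(5, 5) = 5 and divides |G| = 10.
Closing under the operation: H = {1, 3, 4, 5, 9}, so |H| = 5.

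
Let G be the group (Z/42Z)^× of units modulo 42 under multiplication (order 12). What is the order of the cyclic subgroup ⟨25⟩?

3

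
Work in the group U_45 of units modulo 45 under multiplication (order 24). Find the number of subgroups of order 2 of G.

3

|G| = 24 and 2 | 24, so subgroups of order 2 are possible by Lagrange.
The subgroups of order 2 are: {1, 19}; {1, 26}; {1, 44}.
So G has 3 subgroups of order 2.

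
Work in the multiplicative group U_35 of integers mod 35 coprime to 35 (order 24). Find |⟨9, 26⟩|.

12

|⟨9⟩| = 6 and |⟨26⟩| = 6, so |H| is a multiple of lcm(6, 6) = 6 and divides |G| = 24.
Closing under the operation: H = {1, 4, 6, 9, 11, 16, 19, 24, 26, 29, 31, 34}, so |H| = 12.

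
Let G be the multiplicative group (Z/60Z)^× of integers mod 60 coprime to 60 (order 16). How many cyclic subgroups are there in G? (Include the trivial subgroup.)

A cyclic subgroup of order d is generated by each of its φ(d) elements of order d, so the cyclic subgroups of order d number (#elements of order d)/φ(d).
Cyclic subgroups by order — order 1: 1; order 2: 7; order 4: 4.
Total: 12.

12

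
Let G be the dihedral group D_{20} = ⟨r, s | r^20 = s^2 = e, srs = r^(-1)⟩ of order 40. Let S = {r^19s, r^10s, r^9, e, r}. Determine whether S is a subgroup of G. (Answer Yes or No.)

No

r^9 ∈ S but its inverse r^11 ∉ S, so S is not a subgroup.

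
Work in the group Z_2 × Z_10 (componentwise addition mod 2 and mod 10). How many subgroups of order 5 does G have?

|G| = 20 and 5 | 20, so subgroups of order 5 are possible by Lagrange.
The subgroups of order 5 are: {(0,0), (0,2), (0,4), (0,6), (0,8)}.
So G has 1 subgroup of order 5.

1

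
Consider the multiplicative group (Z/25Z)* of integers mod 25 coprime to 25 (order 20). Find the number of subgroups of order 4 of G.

|G| = 20 and 4 | 20, so subgroups of order 4 are possible by Lagrange.
The subgroups of order 4 are: {1, 7, 18, 24}.
So G has 1 subgroup of order 4.

1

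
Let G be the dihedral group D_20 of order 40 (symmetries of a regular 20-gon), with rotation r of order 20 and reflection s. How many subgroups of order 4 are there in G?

|G| = 40 and 4 | 40, so subgroups of order 4 are possible by Lagrange.
The subgroups of order 4 are: {e, r^10, s, r^10s}; {e, r^10, rs, r^11s}; {e, r^10, r^2s, r^12s}; {e, r^10, r^3s, r^13s}; … (11 in all).
So G has 11 subgroups of order 4.

11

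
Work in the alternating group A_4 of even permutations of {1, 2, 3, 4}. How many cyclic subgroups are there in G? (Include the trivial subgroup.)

8

Each element a generates a cyclic subgroup ⟨a⟩; distinct elements may generate the same one (a cyclic group of order d has φ(d) generators).
Cyclic subgroups by order — order 1: 1; order 2: 3; order 3: 4.
Total: 8.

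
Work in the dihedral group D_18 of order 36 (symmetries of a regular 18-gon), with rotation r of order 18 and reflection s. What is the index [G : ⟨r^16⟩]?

4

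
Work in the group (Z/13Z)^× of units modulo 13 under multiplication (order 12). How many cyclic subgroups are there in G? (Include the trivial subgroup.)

Group the elements of G by the cyclic subgroup they generate; each cyclic subgroup of order d accounts for φ(d) elements.
Cyclic subgroups by order — order 1: 1; order 2: 1; order 3: 1; order 4: 1; order 6: 1; order 12: 1.
Total: 6.

6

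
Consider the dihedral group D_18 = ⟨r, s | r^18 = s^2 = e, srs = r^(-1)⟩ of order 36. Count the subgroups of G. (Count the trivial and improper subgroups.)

|G| = 36, so by Lagrange every subgroup order divides 36. Divisors: 1, 2, 3, 4, 6, 9, 12, 18, 36.
Subgroups by order — order 1: 1; order 2: 19; order 3: 1; order 4: 9; order 6: 7; order 9: 1; order 12: 3; order 18: 3; order 36: 1.
Total: 1 + 19 + 1 + 9 + 7 + 1 + 3 + 3 + 1 = 45.

45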